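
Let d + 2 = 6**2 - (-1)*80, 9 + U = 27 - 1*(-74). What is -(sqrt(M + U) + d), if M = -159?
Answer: -114 - I*sqrt(67) ≈ -114.0 - 8.1853*I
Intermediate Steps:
U = 92 (U = -9 + (27 - 1*(-74)) = -9 + (27 + 74) = -9 + 101 = 92)
d = 114 (d = -2 + (6**2 - (-1)*80) = -2 + (36 - 1*(-80)) = -2 + (36 + 80) = -2 + 116 = 114)
-(sqrt(M + U) + d) = -(sqrt(-159 + 92) + 114) = -(sqrt(-67) + 114) = -(I*sqrt(67) + 114) = -(114 + I*sqrt(67)) = -114 - I*sqrt(67)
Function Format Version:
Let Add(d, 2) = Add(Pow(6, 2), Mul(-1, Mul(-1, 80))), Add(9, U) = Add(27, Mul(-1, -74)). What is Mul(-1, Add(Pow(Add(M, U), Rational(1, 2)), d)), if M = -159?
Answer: Add(-114, Mul(-1, I, Pow(67, Rational(1, 2)))) ≈ Add(-114.00, Mul(-8.1853, I))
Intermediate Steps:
U = 92 (U = Add(-9, Add(27, Mul(-1, -74))) = Add(-9, Add(27, 74)) = Add(-9, 101) = 92)
d = 114 (d = Add(-2, Add(Pow(6, 2), Mul(-1, Mul(-1, 80)))) = Add(-2, Add(36, Mul(-1, -80))) = Add(-2, Add(36, 80)) = Add(-2, 116) = 114)
Mul(-1, Add(Pow(Add(M, U), Rational(1, 2)), d)) = Mul(-1, Add(Pow(Add(-159, 92), Rational(1, 2)), 114)) = Mul(-1, Add(Pow(-67, Rational(1, 2)), 114)) = Mul(-1, Add(Mul(I, Pow(67, Rational(1, 2))), 114)) = Mul(-1, Add(114, Mul(I, Pow(67, Rational(1, 2))))) = Add(-114, Mul(-1, I, Pow(67, Rational(1, 2))))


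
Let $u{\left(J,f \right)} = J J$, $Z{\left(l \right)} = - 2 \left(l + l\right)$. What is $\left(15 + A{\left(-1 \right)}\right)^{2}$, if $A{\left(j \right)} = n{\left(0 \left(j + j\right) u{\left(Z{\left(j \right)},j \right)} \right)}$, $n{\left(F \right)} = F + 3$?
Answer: $324$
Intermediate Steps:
$Z{\left(l \right)} = - 4 l$ ($Z{\left(l \right)} = - 2 \cdot 2 l = - 4 l$)
$u{\left(J,f \right)} = J^{2}$
$n{\left(F \right)} = 3 + F$
$A{\left(j \right)} = 3$ ($A{\left(j \right)} = 3 + 0 \left(j + j\right) \left(- 4 j\right)^{2} = 3 + 0 \cdot 2 j 16 j^{2} = 3 + 0 \cdot 16 j^{2} = 3 + 0 = 3$)
$\left(15 + A{\left(-1 \right)}\right)^{2} = \left(15 + 3\right)^{2} = 18^{2} = 324$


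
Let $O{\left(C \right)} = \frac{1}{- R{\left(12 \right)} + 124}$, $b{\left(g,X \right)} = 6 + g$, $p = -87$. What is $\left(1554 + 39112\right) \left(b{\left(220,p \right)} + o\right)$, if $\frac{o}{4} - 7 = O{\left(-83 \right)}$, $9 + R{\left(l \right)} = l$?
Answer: $\frac{1249991508}{121} \approx 1.0331 \cdot 10^{7}$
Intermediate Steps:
$R{\left(l \right)} = -9 + l$
$O{\left(C \right)} = \frac{1}{121}$ ($O{\left(C \right)} = \frac{1}{- (-9 + 12) + 124} = \frac{1}{\left(-1\right) 3 + 124} = \frac{1}{-3 + 124} = \frac{1}{121}$)
$o = \frac{3392}{121}$ ($o = 28 + 4 \cdot \frac{1}{121} = 28 + \frac{4}{121} = \frac{3392}{121} \approx 28.033$)
$\left(1554 + 39112\right) \left(b{\left(220,p \right)} + o\right) = \left(1554 + 39112\right) \left(\left(6 + 220\right) + \frac{3392}{121}\right) = 40666 \left(226 + \frac{3392}{121}\right) = 40666 \cdot \frac{30738}{121} = \frac{1249991508}{121}$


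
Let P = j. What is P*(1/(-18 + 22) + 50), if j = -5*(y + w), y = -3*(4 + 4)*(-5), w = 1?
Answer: -121605/4 ≈ -30401.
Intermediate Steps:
y = 120 (y = -3*8*(-5) = -24*(-5) = 120)
j = -605 (j = -5*(120 + 1) = -5*121 = -605)
P = -605
P*(1/(-18 + 22) + 50) = -605*(1/(-18 + 22) + 50) = -605*(1/4 + 50) = -605*(¼ + 50) = -605*201/4 = -121605/4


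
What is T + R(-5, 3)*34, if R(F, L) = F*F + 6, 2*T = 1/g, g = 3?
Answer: 6325/6 ≈ 1054.2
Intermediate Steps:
T = ⅙ (T = (½)/3 = (½)*(⅓) = ⅙ ≈ 0.16667)
R(F, L) = 6 + F² (R(F, L) = F² + 6 = 6 + F²)
T + R(-5, 3)*34 = ⅙ + (6 + (-5)²)*34 = ⅙ + (6 + 25)*34 = ⅙ + 31*34 = ⅙ + 1054 = 6325/6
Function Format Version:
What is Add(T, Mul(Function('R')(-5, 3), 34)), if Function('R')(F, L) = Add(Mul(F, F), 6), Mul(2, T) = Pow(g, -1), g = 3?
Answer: Rational(6325, 6) ≈ 1054.2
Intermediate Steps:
T = Rational(1, 6) (T = Mul(Rational(1, 2), Pow(3, -1)) = Mul(Rational(1, 2), Rational(1, 3)) = Rational(1, 6) ≈ 0.16667)
Function('R')(F, L) = Add(6, Pow(F, 2)) (Function('R')(F, L) = Add(Pow(F, 2), 6) = Add(6, Pow(F, 2)))
Add(T, Mul(Function('R')(-5, 3), 34)) = Add(Rational(1, 6), Mul(Add(6, Pow(-5, 2)), 34)) = Add(Rational(1, 6), Mul(Add(6, 25), 34)) = Add(Rational(1, 6), Mul(31, 34)) = Add(Rational(1, 6), 1054) = Rational(6325, 6)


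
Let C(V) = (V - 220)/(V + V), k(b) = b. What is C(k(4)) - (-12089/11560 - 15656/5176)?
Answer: -171497137/7479320 ≈ -22.930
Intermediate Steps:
C(V) = (-220 + V)/(2*V) (C(V) = (-220 + V)/((2*V)) = (-220 + V)*(1/(2*V)) = (-220 + V)/(2*V))
C(k(4)) - (-12089/11560 - 15656/5176) = (½)*(-220 + 4)/4 - (-12089/11560 - 15656/5176) = (½)*(¼)*(-216) - (-12089*1/11560 - 15656*1/5176) = -27 - (-12089/11560 - 1957/647) = -27 - 1*(-30444503/7479320) = -27 + 30444503/7479320 = -171497137/7479320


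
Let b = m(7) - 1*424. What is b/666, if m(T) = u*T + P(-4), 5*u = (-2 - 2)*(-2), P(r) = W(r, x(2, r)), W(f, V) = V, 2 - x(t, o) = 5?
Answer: -231/370 ≈ -0.62432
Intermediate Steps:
x(t, o) = -3 (x(t, o) = 2 - 1*5 = 2 - 5 = -3)
P(r) = -3
u = 8/5 (u = ((-2 - 2)*(-2))/5 = (-4*(-2))/5 = (⅕)*8 = 8/5 ≈ 1.6000)
m(T) = -3 + 8*T/5 (m(T) = 8*T/5 - 3 = -3 + 8*T/5)
b = -2079/5 (b = (-3 + (8/5)*7) - 1*424 = (-3 + 56/5) - 424 = 41/5 - 424 = -2079/5 ≈ -415.80)
b/666 = -2079/5/666 = -2079/5*1/666 = -231/370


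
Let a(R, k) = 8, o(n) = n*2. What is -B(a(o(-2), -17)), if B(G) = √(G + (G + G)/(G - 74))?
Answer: -16*√33/33 ≈ -2.7852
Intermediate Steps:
o(n) = 2*n
B(G) = √(G + 2*G/(-74 + G)) (B(G) = √(G + (2*G)/(-74 + G)) = √(G + 2*G/(-74 + G)))
-B(a(o(-2), -17)) = -√(8*(-72 + 8)/(-74 + 8)) = -√(8*(-64)/(-66)) = -√(8*(-1/66)*(-64)) = -√(256/33) = -16*√33/33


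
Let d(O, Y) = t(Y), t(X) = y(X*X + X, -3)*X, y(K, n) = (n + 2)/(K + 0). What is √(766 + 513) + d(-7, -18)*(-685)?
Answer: -685/17 + √1279 ≈ -4.5310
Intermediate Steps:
y(K, n) = (2 + n)/K
t(X) = -X/(X + X²) (t(X) = ((2 - 3)/(X*X + X))*X = (-1/(X² + X))*X = (-1/(X + X²))*X = -X/(X + X²))
d(O, Y) = -1/(1 + Y)
√(766 + 513) + d(-7, -18)*(-685) = √(766 + 513) - 1/(1 - 18)*(-685) = √1279 - 1/(-17)*(-685) = √1279 - 1*(-1/17)*(-685) = √1279 + (1/17)*(-685) = √1279 - 685/17 = -685/17 + √1279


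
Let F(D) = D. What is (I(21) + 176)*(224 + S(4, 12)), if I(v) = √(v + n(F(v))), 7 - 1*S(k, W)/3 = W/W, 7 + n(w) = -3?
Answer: 42592 + 242*√11 ≈ 43395.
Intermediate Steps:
n(w) = -10 (n(w) = -7 - 3 = -10)
S(k, W) = 18 (S(k, W) = 21 - 3*W/W = 21 - 3*1 = 21 - 3 = 18)
I(v) = √(-10 + v) (I(v) = √(v - 10) = √(-10 + v))
(I(21) + 176)*(224 + S(4, 12)) = (√(-10 + 21) + 176)*(224 + 18) = (√11 + 176)*242 = (176 + √11)*242 = 42592 + 242*√11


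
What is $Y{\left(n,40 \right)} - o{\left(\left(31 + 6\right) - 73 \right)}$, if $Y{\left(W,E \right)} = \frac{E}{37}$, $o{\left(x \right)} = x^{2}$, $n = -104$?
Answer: $- \frac{47912}{37} \approx -1294.9$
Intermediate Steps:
$Y{\left(W,E \right)} = \frac{E}{37}$ ($Y{\left(W,E \right)} = E \frac{1}{37} = \frac{E}{37}$)
$Y{\left(n,40 \right)} - o{\left(\left(31 + 6\right) - 73 \right)} = \frac{1}{37} \cdot 40 - \left(\left(31 + 6\right) - 73\right)^{2} = \frac{40}{37} - \left(37 - 73\right)^{2} = \frac{40}{37} - \left(-36\right)^{2} = \frac{40}{37} - 1296 = - \frac{47912}{37}$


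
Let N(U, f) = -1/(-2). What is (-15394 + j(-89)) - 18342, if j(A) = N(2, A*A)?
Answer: -67471/2 ≈ -33736.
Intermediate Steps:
N(U, f) = ½ (N(U, f) = -1*(-½) = ½)
j(A) = ½
(-15394 + j(-89)) - 18342 = (-15394 + ½) - 18342 = -30787/2 - 18342 = -67471/2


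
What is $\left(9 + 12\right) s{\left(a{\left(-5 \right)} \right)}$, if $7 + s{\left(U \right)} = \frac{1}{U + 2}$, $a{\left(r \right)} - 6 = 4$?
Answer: $- \frac{581}{4} \approx -145.25$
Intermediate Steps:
$a{\left(r \right)} = 10$ ($a{\left(r \right)} = 6 + 4 = 10$)
$s{\left(U \right)} = -7 + \frac{1}{2 + U}$ ($s{\left(U \right)} = -7 + \frac{1}{U + 2} = -7 + \frac{1}{2 + U}$)
$\left(9 + 12\right) s{\left(a{\left(-5 \right)} \right)} = \left(9 + 12\right) \frac{-13 - 70}{2 + 10} = 21 \frac{-13 - 70}{12} = 21 \cdot \frac{1}{12} \left(-83\right) = 21 \left(- \frac{83}{12}\right) = - \frac{581}{4}$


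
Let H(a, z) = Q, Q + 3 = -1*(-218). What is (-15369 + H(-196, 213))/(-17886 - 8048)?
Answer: 7577/12967 ≈ 0.58433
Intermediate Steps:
Q = 215 (Q = -3 - 1*(-218) = -3 + 218 = 215)
H(a, z) = 215
(-15369 + H(-196, 213))/(-17886 - 8048) = (-15369 + 215)/(-17886 - 8048) = -15154/(-25934) = -15154*(-1/25934) = 7577/12967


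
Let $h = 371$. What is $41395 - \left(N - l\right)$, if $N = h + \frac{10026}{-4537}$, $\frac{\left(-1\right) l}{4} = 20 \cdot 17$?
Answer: $\frac{179965594}{4537} \approx 39666.0$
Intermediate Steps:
$l = -1360$ ($l = - 4 \cdot 20 \cdot 17 = \left(-4\right) 340 = -1360$)
$N = \frac{1673201}{4537}$ ($N = 371 + \frac{10026}{-4537} = 371 + 10026 \left(- \frac{1}{4537}\right) = 371 - \frac{10026}{4537} = \frac{1673201}{4537} \approx 368.79$)
$41395 - \left(N - l\right) = 41395 - \frac{7843521}{4537} = \frac{179965594}{4537}$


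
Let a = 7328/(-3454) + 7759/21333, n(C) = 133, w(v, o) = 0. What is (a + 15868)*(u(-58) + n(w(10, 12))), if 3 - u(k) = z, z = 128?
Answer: 4676364285352/36842091 ≈ 1.2693e+5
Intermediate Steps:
u(k) = -125 (u(k) = 3 - 1*128 = 3 - 128 = -125)
a = -64764319/36842091 (a = 7328*(-1/3454) + 7759*(1/21333) = -3664/1727 + 7759/21333 = -64764319/36842091 ≈ -1.7579)
(a + 15868)*(u(-58) + n(w(10, 12))) = (-64764319/36842091 + 15868)*(-125 + 133) = (584545535669/36842091)*8 = 4676364285352/36842091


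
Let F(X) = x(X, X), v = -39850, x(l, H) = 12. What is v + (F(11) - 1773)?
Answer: -41611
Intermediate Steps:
F(X) = 12
v + (F(11) - 1773) = -39850 + (12 - 1773) = -39850 - 1761 = -41611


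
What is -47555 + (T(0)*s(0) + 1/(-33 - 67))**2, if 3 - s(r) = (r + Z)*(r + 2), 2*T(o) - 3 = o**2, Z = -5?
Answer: -471751399/10000 ≈ -47175.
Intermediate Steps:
T(o) = 3/2 + o**2/2
s(r) = 3 - (-5 + r)*(2 + r) (s(r) = 3 - (r - 5)*(r + 2) = 3 - (-5 + r)*(2 + r))
-47555 + (T(0)*s(0) + 1/(-33 - 67))**2 = -47555 + ((3/2 + (1/2)*0**2)*(13 - 1*0**2 + 3*0) + 1/(-33 - 67))**2 = -47555 + ((3/2 + (1/2)*0)*(13 - 1*0 + 0) + 1/(-100))**2 = -47555 + ((3/2 + 0)*(13 + 0 + 0) - 1/100)**2 = -47555 + ((3/2)*13 - 1/100)**2 = -47555 + (39/2 - 1/100)**2 = -47555 + (1949/100)**2 = -47555 + 3798601/10000 = -471751399/10000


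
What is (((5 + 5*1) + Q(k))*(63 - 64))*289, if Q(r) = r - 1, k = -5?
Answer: -1156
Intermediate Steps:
Q(r) = -1 + r
(((5 + 5*1) + Q(k))*(63 - 64))*289 = (((5 + 5*1) + (-1 - 5))*(63 - 64))*289 = (((5 + 5) - 6)*(-1))*289 = ((10 - 6)*(-1))*289 = (4*(-1))*289 = -4*289 = -1156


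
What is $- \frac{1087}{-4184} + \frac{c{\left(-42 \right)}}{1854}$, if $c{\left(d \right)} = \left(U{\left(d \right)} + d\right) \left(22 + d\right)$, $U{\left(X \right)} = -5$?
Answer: $\frac{2974129}{3878568} \approx 0.76681$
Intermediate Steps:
$c{\left(d \right)} = \left(-5 + d\right) \left(22 + d\right)$
$- \frac{1087}{-4184} + \frac{c{\left(-42 \right)}}{1854} = - \frac{1087}{-4184} + \frac{-110 + \left(-42\right)^{2} + 17 \left(-42\right)}{1854} = \left(-1087\right) \left(- \frac{1}{4184}\right) + \left(-110 + 1764 - 714\right) \frac{1}{1854} = \frac{1087}{4184} + 940 \cdot \frac{1}{1854} = \frac{1087}{4184} + \frac{470}{927} = \frac{2974129}{3878568}$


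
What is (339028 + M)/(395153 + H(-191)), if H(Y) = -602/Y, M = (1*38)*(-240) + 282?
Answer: 12613258/15094965 ≈ 0.83559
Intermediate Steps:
M = -8838 (M = 38*(-240) + 282 = -9120 + 282 = -8838)
(339028 + M)/(395153 + H(-191)) = (339028 - 8838)/(395153 - 602/(-191)) = 330190/(395153 - 602*(-1/191)) = 330190/(395153 + 602/191) = 330190/(75474825/191) = 330190*(191/75474825) = 12613258/15094965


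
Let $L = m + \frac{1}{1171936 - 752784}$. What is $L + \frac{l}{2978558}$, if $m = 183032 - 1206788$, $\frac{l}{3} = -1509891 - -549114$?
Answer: $- \frac{639064184825480825}{624234271408} \approx -1.0238 \cdot 10^{6}$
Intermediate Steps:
$l = -2882331$ ($l = 3 \left(-1509891 - -549114\right) = 3 \left(-1509891 + 549114\right) = 3 \left(-960777\right) = -2882331$)
$m = -1023756$
$L = - \frac{429109374911}{419152}$ ($L = -1023756 + \frac{1}{1171936 - 752784} = -1023756 + \frac{1}{419152} = - \frac{429109374911}{419152} \approx -1.0238 \cdot 10^{6}$)
$L + \frac{l}{2978558} = - \frac{429109374911}{419152} - \frac{2882331}{2978558} = - \frac{639064184825480825}{624234271408}$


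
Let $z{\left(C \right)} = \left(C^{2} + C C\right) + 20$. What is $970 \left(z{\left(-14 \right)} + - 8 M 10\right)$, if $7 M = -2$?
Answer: $\frac{2952680}{7} \approx 4.2181 \cdot 10^{5}$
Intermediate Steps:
$M = - \frac{2}{7}$ ($M = \frac{1}{7} \left(-2\right) = - \frac{2}{7} \approx -0.28571$)
$z{\left(C \right)} = 20 + 2 C^{2}$ ($z{\left(C \right)} = \left(C^{2} + C^{2}\right) + 20 = 2 C^{2} + 20 = 20 + 2 C^{2}$)
$970 \left(z{\left(-14 \right)} + - 8 M 10\right) = 970 \left(\left(20 + 2 \left(-14\right)^{2}\right) + \left(-8\right) \left(- \frac{2}{7}\right) 10\right) = 970 \left(\left(20 + 2 \cdot 196\right) + \frac{16}{7} \cdot 10\right) = 970 \left(\left(20 + 392\right) + \frac{160}{7}\right) = 970 \left(412 + \frac{160}{7}\right) = 970 \cdot \frac{3044}{7} = \frac{2952680}{7}$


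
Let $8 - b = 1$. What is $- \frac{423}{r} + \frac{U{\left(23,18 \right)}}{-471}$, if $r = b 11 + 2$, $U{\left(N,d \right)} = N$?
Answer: $- \frac{201050}{37209} \approx -5.4033$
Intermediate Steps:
$b = 7$ ($b = 8 - 1 = 7$)
$r = 79$ ($r = 7 \cdot 11 + 2 = 77 + 2 = 79$)
$- \frac{423}{r} + \frac{U{\left(23,18 \right)}}{-471} = - \frac{423}{79} + \frac{23}{-471} = \left(-423\right) \frac{1}{79} + 23 \left(- \frac{1}{471}\right) = - \frac{423}{79} - \frac{23}{471} = - \frac{201050}{37209}$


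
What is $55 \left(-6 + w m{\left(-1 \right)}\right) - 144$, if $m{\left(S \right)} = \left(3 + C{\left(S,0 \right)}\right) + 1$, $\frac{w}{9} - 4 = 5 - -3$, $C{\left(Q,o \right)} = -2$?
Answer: $11406$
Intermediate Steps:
$w = 108$ ($w = 36 + 9 \left(5 - -3\right) = 36 + 9 \left(5 + 3\right) = 36 + 9 \cdot 8 = 36 + 72 = 108$)
$m{\left(S \right)} = 2$ ($m{\left(S \right)} = \left(3 - 2\right) + 1 = 1 + 1 = 2$)
$55 \left(-6 + w m{\left(-1 \right)}\right) - 144 = 55 \left(-6 + 108 \cdot 2\right) - 144 = 55 \left(-6 + 216\right) - 144 = 55 \cdot 210 - 144 = 11550 - 144 = 11406$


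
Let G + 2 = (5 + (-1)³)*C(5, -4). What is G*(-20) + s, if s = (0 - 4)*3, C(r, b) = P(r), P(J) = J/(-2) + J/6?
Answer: 484/3 ≈ 161.33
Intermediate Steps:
P(J) = -J/3 (P(J) = J*(-½) + J*(⅙) = -J/2 + J/6 = -J/3)
C(r, b) = -r/3
s = -12 (s = -4*3 = -12)
G = -26/3 (G = -2 + (5 + (-1)³)*(-⅓*5) = -2 + (5 - 1)*(-5/3) = -2 + 4*(-5/3) = -2 - 20/3 = -26/3 ≈ -8.6667)
G*(-20) + s = -26/3*(-20) - 12 = 520/3 - 12 = 484/3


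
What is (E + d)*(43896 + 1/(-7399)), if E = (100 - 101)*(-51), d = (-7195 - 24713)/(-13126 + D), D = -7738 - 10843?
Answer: 178520525306465/78200031 ≈ 2.2829e+6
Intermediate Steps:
D = -18581
d = 10636/10569 (d = (-7195 - 24713)/(-13126 - 18581) = -31908/(-31707) = -31908*(-1/31707) = 10636/10569 ≈ 1.0063)
E = 51 (E = -1*(-51) = 51)
(E + d)*(43896 + 1/(-7399)) = (51 + 10636/10569)*(43896 + 1/(-7399)) = 549655*(43896 - 1/7399)/10569 = (549655/10569)*(324786503/7399) = 178520525306465/78200031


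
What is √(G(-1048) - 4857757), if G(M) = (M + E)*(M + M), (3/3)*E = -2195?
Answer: √1939571 ≈ 1392.7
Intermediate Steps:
E = -2195
G(M) = 2*M*(-2195 + M) (G(M) = (M - 2195)*(M + M) = (-2195 + M)*(2*M) = 2*M*(-2195 + M))
√(G(-1048) - 4857757) = √(2*(-1048)*(-2195 - 1048) - 4857757) = √(2*(-1048)*(-3243) - 4857757) = √(6797328 - 4857757) = √1939571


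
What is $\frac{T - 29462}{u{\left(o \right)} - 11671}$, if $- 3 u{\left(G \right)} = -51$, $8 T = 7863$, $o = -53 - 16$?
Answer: $\frac{227833}{93232} \approx 2.4437$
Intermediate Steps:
$o = -69$
$T = \frac{7863}{8}$ ($T = \frac{1}{8} \cdot 7863 = \frac{7863}{8} \approx 982.88$)
$u{\left(G \right)} = 17$ ($u{\left(G \right)} = \left(- \frac{1}{3}\right) \left(-51\right) = 17$)
$\frac{T - 29462}{u{\left(o \right)} - 11671} = \frac{\frac{7863}{8} - 29462}{17 - 11671} = - \frac{227833}{8 \left(-11654\right)} = \left(- \frac{227833}{8}\right) \left(- \frac{1}{11654}\right) = \frac{227833}{93232}$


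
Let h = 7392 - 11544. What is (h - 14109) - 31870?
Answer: -50131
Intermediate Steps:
h = -4152
(h - 14109) - 31870 = (-4152 - 14109) - 31870 = -18261 - 31870 = -50131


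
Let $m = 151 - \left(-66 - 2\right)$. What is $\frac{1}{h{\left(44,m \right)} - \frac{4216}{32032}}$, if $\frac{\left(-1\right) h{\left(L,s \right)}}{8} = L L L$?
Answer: $- \frac{4004}{2728614415} \approx -1.4674 \cdot 10^{-6}$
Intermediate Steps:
$m = 219$ ($m = 151 - -68 = 151 + 68 = 219$)
$h{\left(L,s \right)} = - 8 L^{3}$ ($h{\left(L,s \right)} = - 8 L L L = - 8 L^{2} L = - 8 L^{3}$)
$\frac{1}{h{\left(44,m \right)} - \frac{4216}{32032}} = \frac{1}{- 8 \cdot 44^{3} - \frac{4216}{32032}} = \frac{1}{\left(-8\right) 85184 - \frac{527}{4004}} = \frac{1}{-681472 - \frac{527}{4004}} = \frac{1}{- \frac{2728614415}{4004}} = - \frac{4004}{2728614415}$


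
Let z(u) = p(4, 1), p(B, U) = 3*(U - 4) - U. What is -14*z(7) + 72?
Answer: 212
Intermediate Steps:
p(B, U) = -12 + 2*U (p(B, U) = 3*(-4 + U) - U = (-12 + 3*U) - U = -12 + 2*U)
z(u) = -10 (z(u) = -12 + 2*1 = -12 + 2 = -10)
-14*z(7) + 72 = -14*(-10) + 72 = 140 + 72 = 212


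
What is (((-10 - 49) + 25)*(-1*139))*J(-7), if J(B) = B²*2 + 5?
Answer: 486778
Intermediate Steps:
J(B) = 5 + 2*B² (J(B) = 2*B² + 5 = 5 + 2*B²)
(((-10 - 49) + 25)*(-1*139))*J(-7) = (((-10 - 49) + 25)*(-1*139))*(5 + 2*(-7)²) = ((-59 + 25)*(-139))*(5 + 2*49) = (-34*(-139))*(5 + 98) = 4726*103 = 486778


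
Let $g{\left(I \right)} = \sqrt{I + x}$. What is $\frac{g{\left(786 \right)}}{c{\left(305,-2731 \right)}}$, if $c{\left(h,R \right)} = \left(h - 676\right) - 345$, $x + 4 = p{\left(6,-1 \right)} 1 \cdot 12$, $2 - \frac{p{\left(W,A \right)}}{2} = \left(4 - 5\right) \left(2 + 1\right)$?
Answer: $- \frac{\sqrt{902}}{716} \approx -0.041946$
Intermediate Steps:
$p{\left(W,A \right)} = 10$ ($p{\left(W,A \right)} = 4 - 2 \left(4 - 5\right) \left(2 + 1\right) = 4 - 2 \left(\left(-1\right) 3\right) = 4 - -6 = 4 + 6 = 10$)
$x = 116$ ($x = -4 + 10 \cdot 1 \cdot 12 = -4 + 10 \cdot 12 = -4 + 120 = 116$)
$c{\left(h,R \right)} = -1021 + h$ ($c{\left(h,R \right)} = \left(-676 + h\right) - 345 = -1021 + h$)
$g{\left(I \right)} = \sqrt{116 + I}$ ($g{\left(I \right)} = \sqrt{I + 116} = \sqrt{116 + I}$)
$\frac{g{\left(786 \right)}}{c{\left(305,-2731 \right)}} = \frac{\sqrt{116 + 786}}{-1021 + 305} = \frac{\sqrt{902}}{-716} = \sqrt{902} \left(- \frac{1}{716}\right) = - \frac{\sqrt{902}}{716}$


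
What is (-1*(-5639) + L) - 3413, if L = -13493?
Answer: -11267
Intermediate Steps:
(-1*(-5639) + L) - 3413 = (-1*(-5639) - 13493) - 3413 = (5639 - 13493) - 3413 = -7854 - 3413 = -11267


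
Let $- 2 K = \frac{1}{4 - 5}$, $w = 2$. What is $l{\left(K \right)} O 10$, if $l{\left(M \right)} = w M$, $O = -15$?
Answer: $-150$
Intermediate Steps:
$K = \frac{1}{2}$ ($K = - \frac{1}{2 \left(4 - 5\right)} = - \frac{1}{2 \left(-1\right)} = \left(- \frac{1}{2}\right) \left(-1\right) = \frac{1}{2} \approx 0.5$)
$l{\left(M \right)} = 2 M$
$l{\left(K \right)} O 10 = 2 \cdot \frac{1}{2} \left(-15\right) 10 = 1 \left(-15\right) 10 = \left(-15\right) 10 = -150$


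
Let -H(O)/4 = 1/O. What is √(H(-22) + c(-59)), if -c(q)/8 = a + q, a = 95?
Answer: I*√34826/11 ≈ 16.965*I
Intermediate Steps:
H(O) = -4/O
c(q) = -760 - 8*q (c(q) = -8*(95 + q) = -760 - 8*q)
√(H(-22) + c(-59)) = √(-4/(-22) + (-760 - 8*(-59))) = √(-4*(-1/22) + (-760 + 472)) = √(2/11 - 288) = √(-3166/11) = I*√34826/11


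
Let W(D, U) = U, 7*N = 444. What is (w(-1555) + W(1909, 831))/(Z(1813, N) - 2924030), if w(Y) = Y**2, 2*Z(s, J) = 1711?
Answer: -4837712/5846349 ≈ -0.82748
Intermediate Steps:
N = 444/7 (N = (1/7)*444 = 444/7 ≈ 63.429)
Z(s, J) = 1711/2 (Z(s, J) = (1/2)*1711 = 1711/2)
(w(-1555) + W(1909, 831))/(Z(1813, N) - 2924030) = ((-1555)**2 + 831)/(1711/2 - 2924030) = (2418025 + 831)/(-5846349/2) = 2418856*(-2/5846349) = -4837712/5846349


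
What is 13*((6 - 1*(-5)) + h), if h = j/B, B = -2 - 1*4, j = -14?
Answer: 520/3 ≈ 173.33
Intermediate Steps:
B = -6 (B = -2 - 4 = -6)
h = 7/3 (h = -14/(-6) = -14*(-⅙) = 7/3 ≈ 2.3333)
13*((6 - 1*(-5)) + h) = 13*((6 - 1*(-5)) + 7/3) = 13*((6 + 5) + 7/3) = 13*(11 + 7/3) = 13*(40/3) = 520/3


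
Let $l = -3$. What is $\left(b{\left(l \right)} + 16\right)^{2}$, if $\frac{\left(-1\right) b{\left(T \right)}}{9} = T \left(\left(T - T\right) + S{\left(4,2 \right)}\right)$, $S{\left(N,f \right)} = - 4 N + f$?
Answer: $131044$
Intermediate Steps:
$S{\left(N,f \right)} = f - 4 N$
$b{\left(T \right)} = 126 T$ ($b{\left(T \right)} = - 9 T \left(\left(T - T\right) + \left(2 - 16\right)\right) = - 9 T \left(0 + \left(2 - 16\right)\right) = - 9 T \left(0 - 14\right) = - 9 T \left(-14\right) = - 9 \left(- 14 T\right) = 126 T$)
$\left(b{\left(l \right)} + 16\right)^{2} = \left(126 \left(-3\right) + 16\right)^{2} = \left(-378 + 16\right)^{2} = \left(-362\right)^{2} = 131044$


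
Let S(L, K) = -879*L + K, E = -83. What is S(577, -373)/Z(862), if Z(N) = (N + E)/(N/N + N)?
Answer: -438020828/779 ≈ -5.6229e+5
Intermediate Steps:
S(L, K) = K - 879*L
Z(N) = (-83 + N)/(1 + N) (Z(N) = (N - 83)/(N/N + N) = (-83 + N)/(1 + N))
S(577, -373)/Z(862) = (-373 - 879*577)/(((-83 + 862)/(1 + 862))) = (-373 - 507183)/((779/863)) = -507556/((1/863)*779) = -507556/779/863 = -507556*863/779 = -438020828/779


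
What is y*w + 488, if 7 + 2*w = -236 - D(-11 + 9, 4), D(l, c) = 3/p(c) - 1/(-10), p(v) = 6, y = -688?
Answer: 421432/5 ≈ 84286.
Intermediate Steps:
D(l, c) = ⅗ (D(l, c) = 3/6 - 1/(-10) = 3*(⅙) - 1*(-⅒) = ½ + ⅒ = ⅗)
w = -609/5 (w = -7/2 + (-236 - 1*⅗)/2 = -7/2 + (-236 - ⅗)/2 = -7/2 + (½)*(-1183/5) = -7/2 - 1183/10 = -609/5 ≈ -121.80)
y*w + 488 = -688*(-609/5) + 488 = 418992/5 + 488 = 421432/5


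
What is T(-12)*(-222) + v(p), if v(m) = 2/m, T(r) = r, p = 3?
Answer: 7994/3 ≈ 2664.7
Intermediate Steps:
T(-12)*(-222) + v(p) = -12*(-222) + 2/3 = 2664 + 2*(⅓) = 2664 + ⅔ = 7994/3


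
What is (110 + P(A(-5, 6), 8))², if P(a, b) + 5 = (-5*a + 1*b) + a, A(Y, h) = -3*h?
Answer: 34225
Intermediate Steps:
P(a, b) = -5 + b - 4*a (P(a, b) = -5 + ((-5*a + 1*b) + a) = -5 + ((-5*a + b) + a) = -5 + ((b - 5*a) + a) = -5 + (b - 4*a) = -5 + b - 4*a)
(110 + P(A(-5, 6), 8))² = (110 + (-5 + 8 - (-12)*6))² = (110 + (-5 + 8 - 4*(-18)))² = (110 + (-5 + 8 + 72))² = (110 + 75)² = 185² = 34225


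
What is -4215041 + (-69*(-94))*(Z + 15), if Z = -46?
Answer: -4416107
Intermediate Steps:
-4215041 + (-69*(-94))*(Z + 15) = -4215041 + (-69*(-94))*(-46 + 15) = -4215041 + 6486*(-31) = -4215041 - 201066 = -4416107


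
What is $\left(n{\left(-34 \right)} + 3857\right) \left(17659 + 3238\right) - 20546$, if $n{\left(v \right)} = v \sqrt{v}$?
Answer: $80579183 - 710498 i \sqrt{34} \approx 8.0579 \cdot 10^{7} - 4.1429 \cdot 10^{6} i$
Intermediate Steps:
$n{\left(v \right)} = v^{\frac{3}{2}}$
$\left(n{\left(-34 \right)} + 3857\right) \left(17659 + 3238\right) - 20546 = \left(\left(-34\right)^{\frac{3}{2}} + 3857\right) \left(17659 + 3238\right) - 20546 = \left(- 34 i \sqrt{34} + 3857\right) 20897 - 20546 = \left(3857 - 34 i \sqrt{34}\right) 20897 - 20546 = \left(80599729 - 710498 i \sqrt{34}\right) - 20546 = 80579183 - 710498 i \sqrt{34}$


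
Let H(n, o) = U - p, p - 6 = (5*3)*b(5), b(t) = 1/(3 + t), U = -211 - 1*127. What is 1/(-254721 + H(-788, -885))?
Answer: -8/2040535 ≈ -3.9205e-6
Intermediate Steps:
U = -338 (U = -211 - 127 = -338)
p = 63/8 (p = 6 + (5*3)/(3 + 5) = 6 + 15/8 = 63/8 ≈ 7.8750)
H(n, o) = -2767/8 (H(n, o) = -338 - 1*63/8 = -338 - 63/8 = -2767/8)
1/(-254721 + H(-788, -885)) = 1/(-254721 - 2767/8) = 1/(-2040535/8) = -8/2040535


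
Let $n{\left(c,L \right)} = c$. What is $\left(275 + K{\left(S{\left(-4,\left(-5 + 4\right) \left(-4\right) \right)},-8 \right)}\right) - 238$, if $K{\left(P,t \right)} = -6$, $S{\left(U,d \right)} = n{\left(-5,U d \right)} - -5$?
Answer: $31$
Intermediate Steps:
$S{\left(U,d \right)} = 0$ ($S{\left(U,d \right)} = -5 - -5 = -5 + 5 = 0$)
$\left(275 + K{\left(S{\left(-4,\left(-5 + 4\right) \left(-4\right) \right)},-8 \right)}\right) - 238 = \left(275 - 6\right) - 238 = 269 - 238 = 31$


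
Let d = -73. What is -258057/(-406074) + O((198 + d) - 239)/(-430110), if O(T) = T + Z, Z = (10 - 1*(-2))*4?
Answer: 6167760953/9703138230 ≈ 0.63565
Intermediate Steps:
Z = 48 (Z = (10 + 2)*4 = 12*4 = 48)
O(T) = 48 + T (O(T) = T + 48 = 48 + T)
-258057/(-406074) + O((198 + d) - 239)/(-430110) = -258057/(-406074) + (48 + ((198 - 73) - 239))/(-430110) = -258057*(-1/406074) + (48 + (125 - 239))*(-1/430110) = 86019/135358 + (48 - 114)*(-1/430110) = 86019/135358 - 66*(-1/430110) = 86019/135358 + 11/71685 = 6167760953/9703138230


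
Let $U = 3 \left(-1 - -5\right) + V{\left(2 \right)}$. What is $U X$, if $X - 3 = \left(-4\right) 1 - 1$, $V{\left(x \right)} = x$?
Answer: $-28$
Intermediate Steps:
$X = -2$ ($X = 3 - 5 = -2$)
$U = 14$ ($U = 3 \left(-1 - -5\right) + 2 = 3 \left(-1 + 5\right) + 2 = 3 \cdot 4 + 2 = 12 + 2 = 14$)
$U X = 14 \left(-2\right) = -28$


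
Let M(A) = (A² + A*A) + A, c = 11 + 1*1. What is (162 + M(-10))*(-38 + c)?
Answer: -9152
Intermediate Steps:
c = 12 (c = 11 + 1 = 12)
M(A) = A + 2*A² (M(A) = (A² + A²) + A = 2*A² + A = A + 2*A²)
(162 + M(-10))*(-38 + c) = (162 - 10*(1 + 2*(-10)))*(-38 + 12) = (162 - 10*(1 - 20))*(-26) = (162 - 10*(-19))*(-26) = (162 + 190)*(-26) = 352*(-26) = -9152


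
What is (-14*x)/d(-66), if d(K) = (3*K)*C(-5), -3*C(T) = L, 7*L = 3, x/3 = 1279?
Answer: -62671/33 ≈ -1899.1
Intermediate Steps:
x = 3837 (x = 3*1279 = 3837)
L = 3/7 (L = (⅐)*3 = 3/7 ≈ 0.42857)
C(T) = -⅐ (C(T) = -⅓*3/7 = -⅐)
d(K) = -3*K/7 (d(K) = (3*K)*(-⅐) = -3*K/7)
(-14*x)/d(-66) = (-14*3837)/((-3/7*(-66))) = -53718/198/7 = -53718*7/198 = -62671/33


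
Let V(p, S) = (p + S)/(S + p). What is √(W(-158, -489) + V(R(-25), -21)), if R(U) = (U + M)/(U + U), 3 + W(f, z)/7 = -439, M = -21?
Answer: I*√3093 ≈ 55.615*I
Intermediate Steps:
W(f, z) = -3094 (W(f, z) = -21 + 7*(-439) = -21 - 3073 = -3094)
R(U) = (-21 + U)/(2*U) (R(U) = (U - 21)/(U + U) = (-21 + U)/((2*U)) = (-21 + U)*(1/(2*U)) = (-21 + U)/(2*U))
V(p, S) = 1 (V(p, S) = (S + p)/(S + p) = 1)
√(W(-158, -489) + V(R(-25), -21)) = √(-3094 + 1) = √(-3093) = I*√3093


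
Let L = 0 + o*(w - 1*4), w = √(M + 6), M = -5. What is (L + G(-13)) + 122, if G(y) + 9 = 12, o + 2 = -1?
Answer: 134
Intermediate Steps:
w = 1 (w = √(-5 + 6) = √1 = 1)
o = -3 (o = -2 - 1 = -3)
G(y) = 3 (G(y) = -9 + 12 = 3)
L = 9 (L = 0 - 3*(1 - 1*4) = 0 - 3*(1 - 4) = 0 - 3*(-3) = 0 + 9 = 9)
(L + G(-13)) + 122 = (9 + 3) + 122 = 12 + 122 = 134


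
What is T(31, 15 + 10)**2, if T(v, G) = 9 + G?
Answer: 1156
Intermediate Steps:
T(31, 15 + 10)**2 = (9 + (15 + 10))**2 = (9 + 25)**2 = 34**2 = 1156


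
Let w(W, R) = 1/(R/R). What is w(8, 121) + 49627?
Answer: 49628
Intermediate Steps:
w(W, R) = 1 (w(W, R) = 1/1 = 1)
w(8, 121) + 49627 = 1 + 49627 = 49628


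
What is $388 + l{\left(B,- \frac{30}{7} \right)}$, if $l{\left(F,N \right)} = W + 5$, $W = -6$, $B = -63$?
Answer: $387$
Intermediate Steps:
$l{\left(F,N \right)} = -1$ ($l{\left(F,N \right)} = -6 + 5 = -1$)
$388 + l{\left(B,- \frac{30}{7} \right)} = 388 - 1 = 387$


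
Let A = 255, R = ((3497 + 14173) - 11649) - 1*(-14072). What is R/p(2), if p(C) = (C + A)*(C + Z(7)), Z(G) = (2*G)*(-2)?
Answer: -20093/6682 ≈ -3.0070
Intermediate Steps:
Z(G) = -4*G
R = 20093 (R = (17670 - 11649) + 14072 = 6021 + 14072 = 20093)
p(C) = (-28 + C)*(255 + C) (p(C) = (C + 255)*(C - 4*7) = (255 + C)*(C - 28) = (255 + C)*(-28 + C) = (-28 + C)*(255 + C))
R/p(2) = 20093/(-7140 + 2**2 + 227*2) = 20093/(-7140 + 4 + 454) = 20093/(-6682) = 20093*(-1/6682) = -20093/6682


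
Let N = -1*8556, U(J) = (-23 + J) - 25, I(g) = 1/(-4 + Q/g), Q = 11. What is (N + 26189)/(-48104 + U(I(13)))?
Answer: -103279/282035 ≈ -0.36619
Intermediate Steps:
I(g) = 1/(-4 + 11/g)
U(J) = -48 + J
N = -8556
(N + 26189)/(-48104 + U(I(13))) = (-8556 + 26189)/(-48104 + (-48 - 1*13/(-11 + 4*13))) = 17633/(-48104 + (-48 - 1*13/(-11 + 52))) = 17633/(-48104 + (-48 - 1*13/41)) = 17633/(-48104 + (-48 - 1*13*1/41)) = 17633/(-48104 + (-48 - 13/41)) = 17633/(-48104 - 1981/41) = 17633/(-1974245/41) = 17633*(-41/1974245) = -103279/282035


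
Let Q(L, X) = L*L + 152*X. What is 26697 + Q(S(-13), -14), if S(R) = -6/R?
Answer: 4152197/169 ≈ 24569.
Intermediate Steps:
Q(L, X) = L² + 152*X
26697 + Q(S(-13), -14) = 26697 + ((-6/(-13))² + 152*(-14)) = 26697 + ((-6*(-1/13))² - 2128) = 26697 + ((6/13)² - 2128) = 26697 + (36/169 - 2128) = 26697 - 359596/169 = 4152197/169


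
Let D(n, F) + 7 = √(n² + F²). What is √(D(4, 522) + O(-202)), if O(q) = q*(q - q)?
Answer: √(-7 + 50*√109) ≈ 22.694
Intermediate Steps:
O(q) = 0 (O(q) = q*0 = 0)
D(n, F) = -7 + √(F² + n²) (D(n, F) = -7 + √(n² + F²) = -7 + √(F² + n²))
√(D(4, 522) + O(-202)) = √((-7 + √(522² + 4²)) + 0) = √((-7 + √(272484 + 16)) + 0) = √((-7 + √272500) + 0) = √((-7 + 50*√109) + 0) = √(-7 + 50*√109)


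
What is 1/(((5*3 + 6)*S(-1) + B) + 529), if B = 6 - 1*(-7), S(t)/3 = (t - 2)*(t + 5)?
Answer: -1/214 ≈ -0.0046729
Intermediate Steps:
S(t) = 3*(-2 + t)*(5 + t) (S(t) = 3*((t - 2)*(t + 5)) = 3*((-2 + t)*(5 + t)) = 3*(-2 + t)*(5 + t))
B = 13 (B = 6 + 7 = 13)
1/(((5*3 + 6)*S(-1) + B) + 529) = 1/(((5*3 + 6)*(-30 + 3*(-1)² + 9*(-1)) + 13) + 529) = 1/(((15 + 6)*(-30 + 3*1 - 9) + 13) + 529) = 1/((21*(-30 + 3 - 9) + 13) + 529) = 1/((21*(-36) + 13) + 529) = 1/((-756 + 13) + 529) = 1/(-743 + 529) = 1/(-214) = -1/214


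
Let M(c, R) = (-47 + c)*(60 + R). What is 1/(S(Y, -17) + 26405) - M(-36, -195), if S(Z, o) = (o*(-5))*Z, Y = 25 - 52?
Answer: -270152549/24110 ≈ -11205.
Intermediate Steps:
Y = -27
S(Z, o) = -5*Z*o (S(Z, o) = (-5*o)*Z = -5*Z*o)
1/(S(Y, -17) + 26405) - M(-36, -195) = 1/(-5*(-27)*(-17) + 26405) - (-2820 - 47*(-195) + 60*(-36) - 195*(-36)) = 1/(-2295 + 26405) - (-2820 + 9165 - 2160 + 7020) = 1/24110 - 1*11205 = 1/24110 - 11205 = -270152549/24110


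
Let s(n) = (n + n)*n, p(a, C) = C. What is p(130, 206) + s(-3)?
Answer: 224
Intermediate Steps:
s(n) = 2*n² (s(n) = (2*n)*n = 2*n²)
p(130, 206) + s(-3) = 206 + 2*(-3)² = 206 + 2*9 = 206 + 18 = 224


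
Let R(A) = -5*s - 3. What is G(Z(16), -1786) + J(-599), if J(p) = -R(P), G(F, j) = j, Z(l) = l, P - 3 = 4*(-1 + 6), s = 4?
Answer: -1763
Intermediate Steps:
P = 23 (P = 3 + 4*(-1 + 6) = 3 + 4*5 = 3 + 20 = 23)
R(A) = -23 (R(A) = -5*4 - 3 = -20 - 3 = -23)
J(p) = 23 (J(p) = -1*(-23) = 23)
G(Z(16), -1786) + J(-599) = -1786 + 23 = -1763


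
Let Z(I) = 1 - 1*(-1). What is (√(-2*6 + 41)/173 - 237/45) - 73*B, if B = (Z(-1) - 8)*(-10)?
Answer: -65779/15 + √29/173 ≈ -4385.2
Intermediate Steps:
Z(I) = 2 (Z(I) = 1 + 1 = 2)
B = 60 (B = (2 - 8)*(-10) = -6*(-10) = 60)
(√(-2*6 + 41)/173 - 237/45) - 73*B = (√(-2*6 + 41)/173 - 237/45) - 73*60 = (√(-12 + 41)*(1/173) - 237*1/45) - 4380 = (√29*(1/173) - 79/15) - 4380 = (√29/173 - 79/15) - 4380 = (-79/15 + √29/173) - 4380 = -65779/15 + √29/173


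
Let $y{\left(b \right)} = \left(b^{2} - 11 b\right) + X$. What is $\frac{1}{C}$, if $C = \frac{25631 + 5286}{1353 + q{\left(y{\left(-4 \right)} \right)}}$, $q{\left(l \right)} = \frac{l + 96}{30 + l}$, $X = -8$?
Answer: $\frac{55547}{1267597} \approx 0.043821$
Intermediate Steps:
$y{\left(b \right)} = -8 + b^{2} - 11 b$ ($y{\left(b \right)} = \left(b^{2} - 11 b\right) - 8 = -8 + b^{2} - 11 b$)
$q{\left(l \right)} = \frac{96 + l}{30 + l}$
$C = \frac{1267597}{55547}$ ($C = \frac{25631 + 5286}{1353 + \frac{96 - \left(-36 - 16\right)}{30 - \left(-36 - 16\right)}} = \frac{30917}{1353 + \frac{96 + \left(-8 + 16 + 44\right)}{30 + \left(-8 + 16 + 44\right)}} = \frac{30917}{1353 + \frac{96 + 52}{30 + 52}} = \frac{30917}{1353 + \frac{1}{82} \cdot 148} = \frac{30917}{1353 + \frac{74}{41}} = \frac{30917}{\frac{55547}{41}} = 30917 \cdot \frac{41}{55547} = \frac{1267597}{55547} \approx 22.82$)
$\frac{1}{C} = \frac{1}{\frac{1267597}{55547}} = \frac{55547}{1267597}$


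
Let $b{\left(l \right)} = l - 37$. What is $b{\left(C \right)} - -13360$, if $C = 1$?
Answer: $13324$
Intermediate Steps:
$b{\left(l \right)} = -37 + l$ ($b{\left(l \right)} = l - 37 = -37 + l$)
$b{\left(C \right)} - -13360 = \left(-37 + 1\right) - -13360 = -36 + 13360 = 13324$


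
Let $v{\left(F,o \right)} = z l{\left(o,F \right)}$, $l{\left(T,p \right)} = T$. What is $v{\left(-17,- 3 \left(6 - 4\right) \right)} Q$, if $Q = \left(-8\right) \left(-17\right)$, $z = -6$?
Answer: $4896$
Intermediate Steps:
$Q = 136$
$v{\left(F,o \right)} = - 6 o$
$v{\left(-17,- 3 \left(6 - 4\right) \right)} Q = - 6 \left(- 3 \left(6 - 4\right)\right) 136 = - 6 \left(\left(-3\right) 2\right) 136 = \left(-6\right) \left(-6\right) 136 = 36 \cdot 136 = 4896$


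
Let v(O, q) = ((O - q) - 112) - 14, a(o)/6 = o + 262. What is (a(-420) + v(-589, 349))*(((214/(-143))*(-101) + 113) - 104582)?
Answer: 30013915436/143 ≈ 2.0989e+8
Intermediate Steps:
a(o) = 1572 + 6*o (a(o) = 6*(o + 262) = 6*(262 + o) = 1572 + 6*o)
v(O, q) = -126 + O - q (v(O, q) = (-112 + O - q) - 14 = -126 + O - q)
(a(-420) + v(-589, 349))*(((214/(-143))*(-101) + 113) - 104582) = ((1572 + 6*(-420)) + (-126 - 589 - 1*349))*(((214/(-143))*(-101) + 113) - 104582) = ((1572 - 2520) + (-126 - 589 - 349))*(((214*(-1/143))*(-101) + 113) - 104582) = (-948 - 1064)*((-214/143*(-101) + 113) - 104582) = -2012*((21614/143 + 113) - 104582) = -2012*(37773/143 - 104582) = -2012*(-14917453/143) = 30013915436/143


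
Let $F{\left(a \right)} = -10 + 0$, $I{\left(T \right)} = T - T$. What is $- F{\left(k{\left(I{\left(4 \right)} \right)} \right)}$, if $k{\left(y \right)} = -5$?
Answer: $10$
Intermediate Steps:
$I{\left(T \right)} = 0$
$F{\left(a \right)} = -10$
$- F{\left(k{\left(I{\left(4 \right)} \right)} \right)} = \left(-1\right) \left(-10\right) = 10$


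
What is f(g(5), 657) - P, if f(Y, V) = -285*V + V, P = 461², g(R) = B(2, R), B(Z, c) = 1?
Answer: -399109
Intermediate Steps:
g(R) = 1
P = 212521
f(Y, V) = -284*V
f(g(5), 657) - P = -284*657 - 1*212521 = -186588 - 212521 = -399109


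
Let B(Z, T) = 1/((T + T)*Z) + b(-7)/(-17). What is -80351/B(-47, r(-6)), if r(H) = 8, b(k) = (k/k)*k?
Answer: -1027207184/5247 ≈ -1.9577e+5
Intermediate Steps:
b(k) = k (b(k) = 1*k = k)
B(Z, T) = 7/17 + 1/(2*T*Z) (B(Z, T) = 1/((T + T)*Z) - 7/(-17) = 1/(((2*T))*Z) - 7*(-1/17) = (1/(2*T))/Z + 7/17 = 1/(2*T*Z) + 7/17 = 7/17 + 1/(2*T*Z))
-80351/B(-47, r(-6)) = -80351/(7/17 + (½)/(8*(-47))) = -80351/(7/17 + (½)*(⅛)*(-1/47)) = -80351/(7/17 - 1/752) = -80351/5247/12784 = -80351*12784/5247 = -1027207184/5247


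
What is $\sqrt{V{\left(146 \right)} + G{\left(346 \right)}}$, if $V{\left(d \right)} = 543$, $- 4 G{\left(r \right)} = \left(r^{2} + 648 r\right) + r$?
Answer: $\frac{i \sqrt{342098}}{2} \approx 292.45 i$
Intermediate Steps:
$G{\left(r \right)} = - \frac{649 r}{4} - \frac{r^{2}}{4}$ ($G{\left(r \right)} = - \frac{\left(r^{2} + 648 r\right) + r}{4} = - \frac{r^{2} + 649 r}{4} = - \frac{649 r}{4} - \frac{r^{2}}{4}$)
$\sqrt{V{\left(146 \right)} + G{\left(346 \right)}} = \sqrt{543 - \frac{173 \left(649 + 346\right)}{2}} = \sqrt{543 - \frac{173}{2} \cdot 995} = \sqrt{543 - \frac{172135}{2}} = \sqrt{- \frac{171049}{2}} = \frac{i \sqrt{342098}}{2}$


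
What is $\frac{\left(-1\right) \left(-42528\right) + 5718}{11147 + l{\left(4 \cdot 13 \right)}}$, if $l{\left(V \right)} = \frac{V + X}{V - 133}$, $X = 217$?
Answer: $\frac{177633}{41029} \approx 4.3295$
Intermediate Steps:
$l{\left(V \right)} = \frac{217 + V}{-133 + V}$ ($l{\left(V \right)} = \frac{V + 217}{V - 133} = \frac{217 + V}{-133 + V}$)
$\frac{\left(-1\right) \left(-42528\right) + 5718}{11147 + l{\left(4 \cdot 13 \right)}} = \frac{\left(-1\right) \left(-42528\right) + 5718}{11147 + \frac{217 + 4 \cdot 13}{-133 + 4 \cdot 13}} = \frac{42528 + 5718}{11147 + \frac{217 + 52}{-133 + 52}} = \frac{48246}{11147 + \frac{1}{-81} \cdot 269} = \frac{48246}{11147 - \frac{269}{81}} = \frac{48246}{\frac{902638}{81}} = 48246 \cdot \frac{81}{902638} = \frac{177633}{41029}$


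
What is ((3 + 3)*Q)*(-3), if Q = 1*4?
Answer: -72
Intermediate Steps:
Q = 4
((3 + 3)*Q)*(-3) = ((3 + 3)*4)*(-3) = (6*4)*(-3) = 24*(-3) = -72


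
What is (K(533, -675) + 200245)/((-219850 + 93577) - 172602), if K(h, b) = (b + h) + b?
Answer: -66476/99625 ≈ -0.66726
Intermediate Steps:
K(h, b) = h + 2*b
(K(533, -675) + 200245)/((-219850 + 93577) - 172602) = ((533 + 2*(-675)) + 200245)/((-219850 + 93577) - 172602) = ((533 - 1350) + 200245)/(-126273 - 172602) = (-817 + 200245)/(-298875) = 199428*(-1/298875) = -66476/99625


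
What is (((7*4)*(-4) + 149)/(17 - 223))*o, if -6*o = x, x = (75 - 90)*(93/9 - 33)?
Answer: 3145/309 ≈ 10.178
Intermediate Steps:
x = 340 (x = -15*(93*(⅑) - 33) = -15*(31/3 - 33) = -15*(-68/3) = 340)
o = -170/3 (o = -⅙*340 = -170/3 ≈ -56.667)
(((7*4)*(-4) + 149)/(17 - 223))*o = (((7*4)*(-4) + 149)/(17 - 223))*(-170/3) = ((28*(-4) + 149)/(-206))*(-170/3) = ((-112 + 149)*(-1/206))*(-170/3) = (37*(-1/206))*(-170/3) = -37/206*(-170/3) = 3145/309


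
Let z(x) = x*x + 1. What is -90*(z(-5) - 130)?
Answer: 9360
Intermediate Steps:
z(x) = 1 + x**2 (z(x) = x**2 + 1 = 1 + x**2)
-90*(z(-5) - 130) = -90*((1 + (-5)**2) - 130) = -90*((1 + 25) - 130) = -90*(26 - 130) = -90*(-104) = 9360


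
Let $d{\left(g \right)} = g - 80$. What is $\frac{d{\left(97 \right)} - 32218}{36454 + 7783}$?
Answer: $- \frac{32201}{44237} \approx -0.72792$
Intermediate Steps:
$d{\left(g \right)} = -80 + g$ ($d{\left(g \right)} = g - 80 = -80 + g$)
$\frac{d{\left(97 \right)} - 32218}{36454 + 7783} = \frac{\left(-80 + 97\right) - 32218}{36454 + 7783} = \frac{17 - 32218}{44237} = \left(-32201\right) \frac{1}{44237} = - \frac{32201}{44237}$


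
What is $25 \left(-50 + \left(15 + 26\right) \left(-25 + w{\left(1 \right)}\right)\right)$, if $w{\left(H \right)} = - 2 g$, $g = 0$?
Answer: $-26875$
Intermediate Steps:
$w{\left(H \right)} = 0$ ($w{\left(H \right)} = \left(-2\right) 0 = 0$)
$25 \left(-50 + \left(15 + 26\right) \left(-25 + w{\left(1 \right)}\right)\right) = 25 \left(-50 + \left(15 + 26\right) \left(-25 + 0\right)\right) = 25 \left(-50 + 41 \left(-25\right)\right) = 25 \left(-50 - 1025\right) = 25 \left(-1075\right) = -26875$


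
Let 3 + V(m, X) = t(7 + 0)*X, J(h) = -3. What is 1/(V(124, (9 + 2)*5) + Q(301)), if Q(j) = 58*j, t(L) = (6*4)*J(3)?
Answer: 1/13495 ≈ 7.4101e-5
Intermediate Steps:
t(L) = -72 (t(L) = (6*4)*(-3) = 24*(-3) = -72)
V(m, X) = -3 - 72*X
1/(V(124, (9 + 2)*5) + Q(301)) = 1/((-3 - 72*(9 + 2)*5) + 58*301) = 1/((-3 - 792*5) + 17458) = 1/((-3 - 72*55) + 17458) = 1/((-3 - 3960) + 17458) = 1/(-3963 + 17458) = 1/13495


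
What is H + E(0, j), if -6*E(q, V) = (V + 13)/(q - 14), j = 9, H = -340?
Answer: -14269/42 ≈ -339.74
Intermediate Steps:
E(q, V) = -(13 + V)/(6*(-14 + q)) (E(q, V) = -(V + 13)/(6*(q - 14)) = -(13 + V)/(6*(-14 + q)))
H + E(0, j) = -340 + (-13 - 1*9)/(6*(-14 + 0)) = -340 + (⅙)*(-13 - 9)/(-14) = -340 + (⅙)*(-1/14)*(-22) = -340 + 11/42 = -14269/42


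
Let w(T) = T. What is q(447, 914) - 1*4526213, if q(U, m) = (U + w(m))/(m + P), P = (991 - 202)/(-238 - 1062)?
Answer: -5374473335243/1187411 ≈ -4.5262e+6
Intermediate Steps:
P = -789/1300 (P = 789/(-1300) = 789*(-1/1300) = -789/1300 ≈ -0.60692)
q(U, m) = (U + m)/(-789/1300 + m) (q(U, m) = (U + m)/(m - 789/1300) = (U + m)/(-789/1300 + m))
q(447, 914) - 1*4526213 = 1300*(447 + 914)/(-789 + 1300*914) - 1*4526213 = 1300*1361/(-789 + 1188200) - 4526213 = 1300*1361/1187411 - 4526213 = 1300*(1/1187411)*1361 - 4526213 = 1769300/1187411 - 4526213 = -5374473335243/1187411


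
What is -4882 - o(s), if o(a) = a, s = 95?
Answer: -4977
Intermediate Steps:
-4882 - o(s) = -4882 - 1*95 = -4882 - 95 = -4977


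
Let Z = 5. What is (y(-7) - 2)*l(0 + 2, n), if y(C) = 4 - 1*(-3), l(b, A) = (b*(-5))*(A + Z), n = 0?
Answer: -250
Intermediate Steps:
l(b, A) = -5*b*(5 + A) (l(b, A) = (b*(-5))*(A + 5) = (-5*b)*(5 + A) = -5*b*(5 + A))
y(C) = 7 (y(C) = 4 + 3 = 7)
(y(-7) - 2)*l(0 + 2, n) = (7 - 2)*(-5*(0 + 2)*(5 + 0)) = 5*(-5*2*5) = 5*(-50) = -250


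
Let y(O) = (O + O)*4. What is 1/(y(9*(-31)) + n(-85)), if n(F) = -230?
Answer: -1/2462 ≈ -0.00040617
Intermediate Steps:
y(O) = 8*O (y(O) = (2*O)*4 = 8*O)
1/(y(9*(-31)) + n(-85)) = 1/(8*(9*(-31)) - 230) = 1/(8*(-279) - 230) = 1/(-2232 - 230) = 1/(-2462) = -1/2462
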